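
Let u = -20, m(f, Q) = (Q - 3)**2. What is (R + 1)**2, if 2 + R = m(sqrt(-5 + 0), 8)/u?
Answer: 81/16 ≈ 5.0625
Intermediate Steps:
m(f, Q) = (-3 + Q)**2
R = -13/4 (R = -2 + (-3 + 8)**2/(-20) = -2 + 5**2*(-1/20) = -2 + 25*(-1/20) = -2 - 5/4 = -13/4 ≈ -3.2500)
(R + 1)**2 = (-13/4 + 1)**2 = (-9/4)**2 = 81/16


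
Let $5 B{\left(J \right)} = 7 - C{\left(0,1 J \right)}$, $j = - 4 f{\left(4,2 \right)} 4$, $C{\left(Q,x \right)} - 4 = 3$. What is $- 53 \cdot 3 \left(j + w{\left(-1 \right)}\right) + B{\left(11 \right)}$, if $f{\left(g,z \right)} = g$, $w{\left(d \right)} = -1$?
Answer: $10335$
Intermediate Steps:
$C{\left(Q,x \right)} = 7$ ($C{\left(Q,x \right)} = 4 + 3 = 7$)
$j = -64$ ($j = \left(-4\right) 4 \cdot 4 = \left(-16\right) 4 = -64$)
$B{\left(J \right)} = 0$ ($B{\left(J \right)} = \frac{7 - 7}{5} = \frac{1}{5} \cdot 0 = 0$)
$- 53 \cdot 3 \left(j + w{\left(-1 \right)}\right) + B{\left(11 \right)} = - 53 \cdot 3 \left(-64 - 1\right) + 0 = - 53 \cdot 3 \left(-65\right) + 0 = \left(-53\right) \left(-195\right) + 0 = 10335 + 0 = 10335$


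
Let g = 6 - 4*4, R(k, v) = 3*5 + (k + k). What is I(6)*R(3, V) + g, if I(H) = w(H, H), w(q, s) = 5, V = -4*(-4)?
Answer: 95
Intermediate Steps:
V = 16
R(k, v) = 15 + 2*k
I(H) = 5
g = -10 (g = 6 - 16 = -10)
I(6)*R(3, V) + g = 5*(15 + 2*3) - 10 = 5*(15 + 6) - 10 = 5*21 - 10 = 105 - 10 = 95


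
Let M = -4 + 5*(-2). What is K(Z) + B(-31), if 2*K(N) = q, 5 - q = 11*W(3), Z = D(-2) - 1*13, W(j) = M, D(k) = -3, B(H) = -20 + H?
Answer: 57/2 ≈ 28.500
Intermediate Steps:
M = -14 (M = -4 - 10 = -14)
W(j) = -14
Z = -16 (Z = -3 - 1*13 = -3 - 13 = -16)
q = 159 (q = 5 - 11*(-14) = 5 - 1*(-154) = 5 + 154 = 159)
K(N) = 159/2 (K(N) = (½)*159 = 159/2)
K(Z) + B(-31) = 159/2 + (-20 - 31) = 159/2 - 51 = 57/2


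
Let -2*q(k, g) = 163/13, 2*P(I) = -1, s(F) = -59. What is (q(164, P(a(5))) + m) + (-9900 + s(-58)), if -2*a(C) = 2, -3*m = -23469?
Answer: -55699/26 ≈ -2142.3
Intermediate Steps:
m = 7823 (m = -1/3*(-23469) = 7823)
a(C) = -1 (a(C) = -1/2*2 = -1)
P(I) = -1/2 (P(I) = (1/2)*(-1) = -1/2)
q(k, g) = -163/26 (q(k, g) = -163/(2*13) = -1/2*163/13 = -163/26)
(q(164, P(a(5))) + m) + (-9900 + s(-58)) = (-163/26 + 7823) + (-9900 - 59) = 203235/26 - 9959 = -55699/26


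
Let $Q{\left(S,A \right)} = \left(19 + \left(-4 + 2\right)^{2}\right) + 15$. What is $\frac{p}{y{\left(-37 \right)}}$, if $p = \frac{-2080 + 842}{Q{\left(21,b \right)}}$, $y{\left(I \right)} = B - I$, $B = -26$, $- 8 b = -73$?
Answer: $- \frac{619}{209} \approx -2.9617$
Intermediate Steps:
$b = \frac{73}{8}$ ($b = \left(- \frac{1}{8}\right) \left(-73\right) = \frac{73}{8} \approx 9.125$)
$y{\left(I \right)} = -26 - I$
$Q{\left(S,A \right)} = 38$ ($Q{\left(S,A \right)} = \left(19 + \left(-2\right)^{2}\right) + 15 = \left(19 + 4\right) + 15 = 23 + 15 = 38$)
$p = - \frac{619}{19}$ ($p = \frac{-2080 + 842}{38} = \left(-1238\right) \frac{1}{38} = - \frac{619}{19} \approx -32.579$)
$\frac{p}{y{\left(-37 \right)}} = - \frac{619}{19 \left(-26 - -37\right)} = - \frac{619}{19 \left(-26 + 37\right)} = - \frac{619}{19 \cdot 11} = \left(- \frac{619}{19}\right) \frac{1}{11} = - \frac{619}{209}$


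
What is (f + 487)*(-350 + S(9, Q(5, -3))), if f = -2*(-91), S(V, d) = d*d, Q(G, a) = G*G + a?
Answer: 89646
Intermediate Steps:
Q(G, a) = a + G² (Q(G, a) = G² + a = a + G²)
S(V, d) = d²
f = 182
(f + 487)*(-350 + S(9, Q(5, -3))) = (182 + 487)*(-350 + (-3 + 5²)²) = 669*(-350 + (-3 + 25)²) = 669*(-350 + 22²) = 669*(-350 + 484) = 669*134 = 89646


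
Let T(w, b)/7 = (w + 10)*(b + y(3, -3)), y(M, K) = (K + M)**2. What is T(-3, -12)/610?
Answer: -294/305 ≈ -0.96393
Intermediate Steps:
T(w, b) = 7*b*(10 + w) (T(w, b) = 7*((w + 10)*(b + (-3 + 3)**2)) = 7*((10 + w)*(b + 0**2)) = 7*((10 + w)*(b + 0)) = 7*((10 + w)*b) = 7*(b*(10 + w)) = 7*b*(10 + w))
T(-3, -12)/610 = (7*(-12)*(10 - 3))/610 = (7*(-12)*7)*(1/610) = -588*1/610 = -294/305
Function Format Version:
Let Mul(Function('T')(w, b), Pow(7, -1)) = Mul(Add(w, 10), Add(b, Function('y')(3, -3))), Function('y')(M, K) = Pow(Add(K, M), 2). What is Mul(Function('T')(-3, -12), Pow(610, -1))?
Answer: Rational(-294, 305) ≈ -0.96393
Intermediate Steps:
Function('T')(w, b) = Mul(7, b, Add(10, w)) (Function('T')(w, b) = Mul(7, Mul(Add(w, 10), Add(b, Pow(Add(-3, 3), 2)))) = Mul(7, Mul(Add(10, w), Add(b, Pow(0, 2)))) = Mul(7, Mul(Add(10, w), Add(b, 0))) = Mul(7, Mul(Add(10, w), b)) = Mul(7, Mul(b, Add(10, w))) = Mul(7, b, Add(10, w)))
Mul(Function('T')(-3, -12), Pow(610, -1)) = Mul(Mul(7, -12, Add(10, -3)), Pow(610, -1)) = Mul(Mul(7, -12, 7), Rational(1, 610)) = Mul(-588, Rational(1, 610)) = Rational(-294, 305)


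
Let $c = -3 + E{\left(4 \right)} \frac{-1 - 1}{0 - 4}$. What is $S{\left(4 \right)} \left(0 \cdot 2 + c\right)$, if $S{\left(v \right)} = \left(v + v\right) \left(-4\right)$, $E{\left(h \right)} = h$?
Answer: $32$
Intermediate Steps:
$S{\left(v \right)} = - 8 v$ ($S{\left(v \right)} = 2 v \left(-4\right) = - 8 v$)
$c = -1$ ($c = -3 + 4 \frac{-1 - 1}{0 - 4} = -3 + 4 \left(- \frac{2}{-4}\right) = -3 + 4 \left(\left(-2\right) \left(- \frac{1}{4}\right)\right) = -3 + 4 \cdot \frac{1}{2} = -3 + 2 = -1$)
$S{\left(4 \right)} \left(0 \cdot 2 + c\right) = \left(-8\right) 4 \left(0 \cdot 2 - 1\right) = - 32 \left(0 - 1\right) = \left(-32\right) \left(-1\right) = 32$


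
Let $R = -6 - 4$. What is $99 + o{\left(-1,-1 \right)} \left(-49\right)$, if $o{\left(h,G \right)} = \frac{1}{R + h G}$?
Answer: $\frac{940}{9} \approx 104.44$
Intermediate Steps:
$R = -10$ ($R = -6 - 4 = -10$)
$o{\left(h,G \right)} = \frac{1}{-10 + G h}$ ($o{\left(h,G \right)} = \frac{1}{-10 + h G} = \frac{1}{-10 + G h}$)
$99 + o{\left(-1,-1 \right)} \left(-49\right) = 99 + \frac{1}{-10 - -1} \left(-49\right) = 99 + \frac{1}{-10 + 1} \left(-49\right) = 99 + \frac{1}{-9} \left(-49\right) = 99 - - \frac{49}{9} = 99 + \frac{49}{9} = \frac{940}{9}$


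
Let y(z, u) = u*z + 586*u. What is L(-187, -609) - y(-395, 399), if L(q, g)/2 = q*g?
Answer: 151557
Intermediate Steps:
y(z, u) = 586*u + u*z
L(q, g) = 2*g*q (L(q, g) = 2*(q*g) = 2*(g*q) = 2*g*q)
L(-187, -609) - y(-395, 399) = 2*(-609)*(-187) - 399*(586 - 395) = 227766 - 399*191 = 227766 - 1*76209 = 227766 - 76209 = 151557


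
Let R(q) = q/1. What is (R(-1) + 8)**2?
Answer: 49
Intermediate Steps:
R(q) = q (R(q) = 1*q = q)
(R(-1) + 8)**2 = (-1 + 8)**2 = 7**2 = 49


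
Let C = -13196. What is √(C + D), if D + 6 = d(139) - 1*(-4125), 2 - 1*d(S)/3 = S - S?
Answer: I*√9071 ≈ 95.242*I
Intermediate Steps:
d(S) = 6 (d(S) = 6 - 3*(S - S) = 6 - 3*0 = 6 + 0 = 6)
D = 4125 (D = -6 + (6 - 1*(-4125)) = -6 + (6 + 4125) = -6 + 4131 = 4125)
√(C + D) = √(-13196 + 4125) = √(-9071) = I*√9071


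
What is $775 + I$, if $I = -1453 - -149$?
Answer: $-529$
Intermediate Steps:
$I = -1304$ ($I = -1453 + 149 = -1304$)
$775 + I = 775 - 1304 = -529$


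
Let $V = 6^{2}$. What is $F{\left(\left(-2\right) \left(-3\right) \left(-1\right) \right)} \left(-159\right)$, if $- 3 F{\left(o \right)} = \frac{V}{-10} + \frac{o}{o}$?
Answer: $- \frac{689}{5} \approx -137.8$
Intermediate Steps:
$V = 36$
$F{\left(o \right)} = \frac{13}{15}$ ($F{\left(o \right)} = - \frac{\frac{36}{-10} + \frac{o}{o}}{3} = - \frac{36 \left(- \frac{1}{10}\right) + 1}{3} = - \frac{- \frac{18}{5} + 1}{3} = \left(- \frac{1}{3}\right) \left(- \frac{13}{5}\right) = \frac{13}{15}$)
$F{\left(\left(-2\right) \left(-3\right) \left(-1\right) \right)} \left(-159\right) = \frac{13}{15} \left(-159\right) = - \frac{689}{5}$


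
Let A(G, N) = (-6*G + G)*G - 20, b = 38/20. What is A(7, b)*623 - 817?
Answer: -165912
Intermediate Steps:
b = 19/10 (b = 38*(1/20) = 19/10 ≈ 1.9000)
A(G, N) = -20 - 5*G² (A(G, N) = (-5*G)*G - 20 = -5*G² - 20 = -20 - 5*G²)
A(7, b)*623 - 817 = (-20 - 5*7²)*623 - 817 = (-20 - 5*49)*623 - 817 = (-20 - 245)*623 - 817 = -265*623 - 817 = -165095 - 817 = -165912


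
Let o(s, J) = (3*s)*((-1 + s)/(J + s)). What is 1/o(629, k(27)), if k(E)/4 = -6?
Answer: 605/1185036 ≈ 0.00051053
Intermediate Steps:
k(E) = -24 (k(E) = 4*(-6) = -24)
o(s, J) = 3*s*(-1 + s)/(J + s) (o(s, J) = (3*s)*((-1 + s)/(J + s)) = 3*s*(-1 + s)/(J + s))
1/o(629, k(27)) = 1/(3*629*(-1 + 629)/(-24 + 629)) = 1/(3*629*628/605) = 1/(3*629*(1/605)*628) = 1/(1185036/605) = 605/1185036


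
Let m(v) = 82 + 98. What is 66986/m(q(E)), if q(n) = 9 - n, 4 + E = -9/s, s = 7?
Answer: 33493/90 ≈ 372.14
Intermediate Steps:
E = -37/7 (E = -4 - 9/7 = -37/7 ≈ -5.2857)
m(v) = 180
66986/m(q(E)) = 66986/180 = 66986*(1/180) = 33493/90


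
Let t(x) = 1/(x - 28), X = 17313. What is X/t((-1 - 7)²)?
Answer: 623268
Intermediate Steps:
t(x) = 1/(-28 + x)
X/t((-1 - 7)²) = 17313/(1/(-28 + (-1 - 7)²)) = 17313/(1/(-28 + (-8)²)) = 17313/(1/(-28 + 64)) = 17313/(1/36) = 17313*36 = 623268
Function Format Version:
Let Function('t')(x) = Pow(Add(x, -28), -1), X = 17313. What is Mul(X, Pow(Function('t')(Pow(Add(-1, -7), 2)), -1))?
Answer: 623268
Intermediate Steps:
Function('t')(x) = Pow(Add(-28, x), -1)
Mul(X, Pow(Function('t')(Pow(Add(-1, -7), 2)), -1)) = Mul(17313, Pow(Pow(Add(-28, Pow(Add(-1, -7), 2)), -1), -1)) = Mul(17313, Pow(Pow(Add(-28, Pow(-8, 2)), -1), -1)) = Mul(17313, Pow(Pow(Add(-28, 64), -1), -1)) = Mul(17313, Pow(Pow(36, -1), -1)) = Mul(17313, Pow(Rational(1, 36), -1)) = Mul(17313, 36) = 623268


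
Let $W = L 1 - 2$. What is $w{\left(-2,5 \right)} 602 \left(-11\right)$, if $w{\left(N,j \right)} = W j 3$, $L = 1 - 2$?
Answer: $297990$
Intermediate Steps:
$L = -1$
$W = -3$ ($W = \left(-1\right) 1 - 2 = -1 - 2 = -3$)
$w{\left(N,j \right)} = - 9 j$ ($w{\left(N,j \right)} = - 3 j 3 = - 9 j$)
$w{\left(-2,5 \right)} 602 \left(-11\right) = \left(-9\right) 5 \cdot 602 \left(-11\right) = \left(-45\right) 602 \left(-11\right) = \left(-27090\right) \left(-11\right) = 297990$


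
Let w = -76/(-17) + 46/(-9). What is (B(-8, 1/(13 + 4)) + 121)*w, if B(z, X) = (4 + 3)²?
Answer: -980/9 ≈ -108.89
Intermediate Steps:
w = -98/153 (w = -76*(-1/17) + 46*(-⅑) = 76/17 - 46/9 = -98/153 ≈ -0.64052)
B(z, X) = 49 (B(z, X) = 7² = 49)
(B(-8, 1/(13 + 4)) + 121)*w = (49 + 121)*(-98/153) = 170*(-98/153) = -980/9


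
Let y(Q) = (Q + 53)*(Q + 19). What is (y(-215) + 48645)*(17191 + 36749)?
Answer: 4336614180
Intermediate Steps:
y(Q) = (19 + Q)*(53 + Q) (y(Q) = (53 + Q)*(19 + Q) = (19 + Q)*(53 + Q))
(y(-215) + 48645)*(17191 + 36749) = ((1007 + (-215)**2 + 72*(-215)) + 48645)*(17191 + 36749) = ((1007 + 46225 - 15480) + 48645)*53940 = (31752 + 48645)*53940 = 80397*53940 = 4336614180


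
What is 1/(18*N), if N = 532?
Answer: 1/9576 ≈ 0.00010443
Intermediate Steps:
1/(18*N) = 1/(18*532) = 1/9576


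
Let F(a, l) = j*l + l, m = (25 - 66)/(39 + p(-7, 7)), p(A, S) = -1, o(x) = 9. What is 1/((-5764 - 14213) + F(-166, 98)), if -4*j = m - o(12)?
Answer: -76/1492037 ≈ -5.0937e-5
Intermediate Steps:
m = -41/38 (m = (25 - 66)/(39 - 1) = -41/38 ≈ -1.0789)
j = 383/152 (j = -(-41/38 - 1*9)/4 = -(-41/38 - 9)/4 = -¼*(-383/38) = 383/152 ≈ 2.5197)
F(a, l) = 535*l/152 (F(a, l) = 383*l/152 + l = 535*l/152)
1/((-5764 - 14213) + F(-166, 98)) = 1/((-5764 - 14213) + (535/152)*98) = 1/(-19977 + 26215/76) = 1/(-1492037/76) = -76/1492037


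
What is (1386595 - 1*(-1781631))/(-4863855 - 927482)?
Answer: -3168226/5791337 ≈ -0.54706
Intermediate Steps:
(1386595 - 1*(-1781631))/(-4863855 - 927482) = (1386595 + 1781631)/(-5791337) = 3168226*(-1/5791337) = -3168226/5791337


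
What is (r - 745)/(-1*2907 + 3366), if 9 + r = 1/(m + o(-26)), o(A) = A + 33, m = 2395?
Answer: -1811107/1102518 ≈ -1.6427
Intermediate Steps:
o(A) = 33 + A
r = -21617/2402 (r = -9 + 1/(2395 + (33 - 26)) = -9 + 1/(2395 + 7) = -9 + 1/2402 = -21617/2402 ≈ -8.9996)
(r - 745)/(-1*2907 + 3366) = (-21617/2402 - 745)/(-1*2907 + 3366) = -1811107/(2402*(-2907 + 3366)) = -1811107/2402/459 = -1811107/2402*1/459 = -1811107/1102518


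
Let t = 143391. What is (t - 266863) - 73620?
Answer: -197092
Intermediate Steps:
(t - 266863) - 73620 = (143391 - 266863) - 73620 = -123472 - 73620 = -197092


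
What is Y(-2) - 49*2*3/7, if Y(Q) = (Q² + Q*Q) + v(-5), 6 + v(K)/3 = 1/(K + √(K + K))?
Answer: -367/7 - 3*I*√10/35 ≈ -52.429 - 0.27105*I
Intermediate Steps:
v(K) = -18 + 3/(K + √2*√K) (v(K) = -18 + 3/(K + √(K + K)) = -18 + 3/(K + √(2*K)) = -18 + 3/(K + √2*√K))
Y(Q) = 2*Q² + 3*(31 - 6*I*√10)/(-5 + I*√10) (Y(Q) = (Q² + Q*Q) + 3*(1 - 6*(-5) - 6*√2*√(-5))/(-5 + √2*√(-5)) = (Q² + Q²) + 3*(1 + 30 - 6*√2*I*√5)/(-5 + √2*(I*√5)) = 2*Q² + 3*(1 + 30 - 6*I*√10)/(-5 + I*√10) = 2*Q² + 3*(31 - 6*I*√10)/(-5 + I*√10))
Y(-2) - 49*2*3/7 = (-129/7 + 2*(-2)² - 3*I*√10/35) - 49*2*3/7 = (-129/7 + 2*4 - 3*I*√10/35) - 294/7 = (-129/7 + 8 - 3*I*√10/35) - 49*6/7 = (-73/7 - 3*I*√10/35) - 42 = -367/7 - 3*I*√10/35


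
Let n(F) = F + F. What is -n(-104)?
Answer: 208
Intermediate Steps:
n(F) = 2*F
-n(-104) = -2*(-104) = -1*(-208) = 208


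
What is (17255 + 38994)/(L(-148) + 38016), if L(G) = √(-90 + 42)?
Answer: 44549208/30108673 - 56249*I*√3/361304076 ≈ 1.4796 - 0.00026965*I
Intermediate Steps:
L(G) = 4*I*√3 (L(G) = √(-48) = 4*I*√3)
(17255 + 38994)/(L(-148) + 38016) = (17255 + 38994)/(4*I*√3 + 38016) = 56249/(38016 + 4*I*√3)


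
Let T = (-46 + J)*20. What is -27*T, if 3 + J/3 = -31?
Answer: 79920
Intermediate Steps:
J = -102 (J = -9 + 3*(-31) = -9 - 93 = -102)
T = -2960 (T = (-46 - 102)*20 = -148*20 = -2960)
-27*T = -27*(-2960) = 79920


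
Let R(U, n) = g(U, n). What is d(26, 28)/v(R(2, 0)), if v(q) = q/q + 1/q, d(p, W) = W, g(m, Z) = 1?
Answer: 14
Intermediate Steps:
R(U, n) = 1
v(q) = 1 + 1/q
d(26, 28)/v(R(2, 0)) = 28/(((1 + 1)/1)) = 28/((1*2)) = 28/2 = 28*(1/2) = 14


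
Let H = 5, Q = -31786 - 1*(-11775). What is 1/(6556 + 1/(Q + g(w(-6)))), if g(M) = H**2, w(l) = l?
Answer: 19986/131028215 ≈ 0.00015253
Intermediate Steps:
Q = -20011 (Q = -31786 + 11775 = -20011)
g(M) = 25 (g(M) = 5**2 = 25)
1/(6556 + 1/(Q + g(w(-6)))) = 1/(6556 + 1/(-20011 + 25)) = 1/(6556 + 1/(-19986)) = 1/(6556 - 1/19986) = 1/(131028215/19986) = 19986/131028215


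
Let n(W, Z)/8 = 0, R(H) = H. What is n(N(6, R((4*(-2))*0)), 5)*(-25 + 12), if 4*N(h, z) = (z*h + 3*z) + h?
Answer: 0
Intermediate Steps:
N(h, z) = h/4 + 3*z/4 + h*z/4 (N(h, z) = ((z*h + 3*z) + h)/4 = ((h*z + 3*z) + h)/4 = ((3*z + h*z) + h)/4 = (h + 3*z + h*z)/4 = h/4 + 3*z/4 + h*z/4)
n(W, Z) = 0 (n(W, Z) = 8*0 = 0)
n(N(6, R((4*(-2))*0)), 5)*(-25 + 12) = 0*(-25 + 12) = 0*(-13) = 0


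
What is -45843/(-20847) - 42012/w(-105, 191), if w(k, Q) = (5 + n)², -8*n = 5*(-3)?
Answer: -18638023807/21020725 ≈ -886.65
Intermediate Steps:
n = 15/8 (n = -5*(-3)/8 = -⅛*(-15) = 15/8 ≈ 1.8750)
w(k, Q) = 3025/64 (w(k, Q) = (5 + 15/8)² = (55/8)² = 3025/64)
-45843/(-20847) - 42012/w(-105, 191) = -45843/(-20847) - 42012/3025/64 = -45843*(-1/20847) - 42012*64/3025 = 15281/6949 - 2688768/3025 = -18638023807/21020725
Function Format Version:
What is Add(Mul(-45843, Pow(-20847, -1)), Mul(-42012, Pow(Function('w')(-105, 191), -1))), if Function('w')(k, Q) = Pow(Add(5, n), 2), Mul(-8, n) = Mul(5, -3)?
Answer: Rational(-18638023807, 21020725) ≈ -886.65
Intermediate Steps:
n = Rational(15, 8) (n = Mul(Rational(-1, 8), Mul(5, -3)) = Mul(Rational(-1, 8), -15) = Rational(15, 8) ≈ 1.8750)
Function('w')(k, Q) = Rational(3025, 64) (Function('w')(k, Q) = Pow(Add(5, Rational(15, 8)), 2) = Pow(Rational(55, 8), 2) = Rational(3025, 64))
Add(Mul(-45843, Pow(-20847, -1)), Mul(-42012, Pow(Function('w')(-105, 191), -1))) = Add(Mul(-45843, Pow(-20847, -1)), Mul(-42012, Pow(Rational(3025, 64), -1))) = Add(Mul(-45843, Rational(-1, 20847)), Mul(-42012, Rational(64, 3025))) = Add(Rational(15281, 6949), Rational(-2688768, 3025)) = Rational(-18638023807, 21020725)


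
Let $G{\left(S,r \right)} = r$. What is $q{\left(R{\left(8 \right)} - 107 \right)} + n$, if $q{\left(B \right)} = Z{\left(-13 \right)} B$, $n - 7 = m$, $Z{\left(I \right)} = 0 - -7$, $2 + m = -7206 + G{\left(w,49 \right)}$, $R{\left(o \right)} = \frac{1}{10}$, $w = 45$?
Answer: $- \frac{79003}{10} \approx -7900.3$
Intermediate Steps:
$R{\left(o \right)} = \frac{1}{10}$
$m = -7159$ ($m = -2 + \left(-7206 + 49\right) = -2 - 7157 = -7159$)
$Z{\left(I \right)} = 7$ ($Z{\left(I \right)} = 0 + 7 = 7$)
$n = -7152$ ($n = 7 - 7159 = -7152$)
$q{\left(B \right)} = 7 B$
$q{\left(R{\left(8 \right)} - 107 \right)} + n = 7 \left(\frac{1}{10} - 107\right) - 7152 = 7 \left(- \frac{1069}{10}\right) - 7152 = - \frac{7483}{10} - 7152 = - \frac{79003}{10}$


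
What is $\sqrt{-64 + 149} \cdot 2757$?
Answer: $2757 \sqrt{85} \approx 25418.0$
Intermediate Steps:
$\sqrt{-64 + 149} \cdot 2757 = \sqrt{85} \cdot 2757 = 2757 \sqrt{85}$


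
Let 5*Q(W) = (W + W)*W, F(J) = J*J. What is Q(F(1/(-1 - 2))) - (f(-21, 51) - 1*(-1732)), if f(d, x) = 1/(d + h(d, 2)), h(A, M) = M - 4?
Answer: -16133129/9315 ≈ -1732.0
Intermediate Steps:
F(J) = J**2
h(A, M) = -4 + M
Q(W) = 2*W**2/5 (Q(W) = ((W + W)*W)/5 = ((2*W)*W)/5 = (2*W**2)/5 = 2*W**2/5)
f(d, x) = 1/(-2 + d) (f(d, x) = 1/(d + (-4 + 2)) = 1/(d - 2) = 1/(-2 + d))
Q(F(1/(-1 - 2))) - (f(-21, 51) - 1*(-1732)) = 2*((1/(-1 - 2))**2)**2/5 - (1/(-2 - 21) - 1*(-1732)) = 2*((1/(-3))**2)**2/5 - (1/(-23) + 1732) = 2*((-1/3)**2)**2/5 - (-1/23 + 1732) = 2*(1/9)**2/5 - 1*39835/23 = (2/5)*(1/81) - 39835/23 = 2/405 - 39835/23 = -16133129/9315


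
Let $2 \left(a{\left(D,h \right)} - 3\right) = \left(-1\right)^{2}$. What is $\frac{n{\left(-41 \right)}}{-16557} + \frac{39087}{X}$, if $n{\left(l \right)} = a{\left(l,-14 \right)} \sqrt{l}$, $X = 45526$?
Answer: $\frac{39087}{45526} - \frac{7 i \sqrt{41}}{33114} \approx 0.85856 - 0.0013536 i$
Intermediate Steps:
$a{\left(D,h \right)} = \frac{7}{2}$ ($a{\left(D,h \right)} = 3 + \frac{\left(-1\right)^{2}}{2} = 3 + \frac{1}{2} \cdot 1 = 3 + \frac{1}{2} = \frac{7}{2}$)
$n{\left(l \right)} = \frac{7 \sqrt{l}}{2}$
$\frac{n{\left(-41 \right)}}{-16557} + \frac{39087}{X} = \frac{\frac{7}{2} \sqrt{-41}}{-16557} + \frac{39087}{45526} = \frac{7 i \sqrt{41}}{2} \left(- \frac{1}{16557}\right) + 39087 \cdot \frac{1}{45526} = \frac{7 i \sqrt{41}}{2} \left(- \frac{1}{16557}\right) + \frac{39087}{45526} = - \frac{7 i \sqrt{41}}{33114} + \frac{39087}{45526} = \frac{39087}{45526} - \frac{7 i \sqrt{41}}{33114}$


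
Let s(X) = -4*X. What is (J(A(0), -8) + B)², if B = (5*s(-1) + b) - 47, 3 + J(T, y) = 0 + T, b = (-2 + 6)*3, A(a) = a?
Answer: 324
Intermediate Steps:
b = 12 (b = 4*3 = 12)
J(T, y) = -3 + T (J(T, y) = -3 + (0 + T) = -3 + T)
B = -15 (B = (5*(-4*(-1)) + 12) - 47 = (5*4 + 12) - 47 = (20 + 12) - 47 = 32 - 47 = -15)
(J(A(0), -8) + B)² = ((-3 + 0) - 15)² = (-3 - 15)² = (-18)² = 324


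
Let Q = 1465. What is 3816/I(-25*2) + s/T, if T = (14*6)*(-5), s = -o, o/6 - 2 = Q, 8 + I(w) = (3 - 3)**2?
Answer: -31923/70 ≈ -456.04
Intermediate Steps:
I(w) = -8 (I(w) = -8 + (3 - 3)**2 = -8 + 0**2 = -8 + 0 = -8)
o = 8802 (o = 12 + 6*1465 = 12 + 8790 = 8802)
s = -8802 (s = -1*8802 = -8802)
T = -420 (T = 84*(-5) = -420)
3816/I(-25*2) + s/T = 3816/(-8) - 8802/(-420) = 3816*(-1/8) - 8802*(-1/420) = -477 + 1467/70 = -31923/70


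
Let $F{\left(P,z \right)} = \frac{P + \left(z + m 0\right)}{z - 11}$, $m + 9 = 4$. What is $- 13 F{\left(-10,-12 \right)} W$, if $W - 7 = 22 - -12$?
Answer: $- \frac{11726}{23} \approx -509.83$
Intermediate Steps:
$m = -5$ ($m = -9 + 4 = -5$)
$W = 41$ ($W = 7 + \left(22 - -12\right) = 7 + \left(22 + 12\right) = 7 + 34 = 41$)
$F{\left(P,z \right)} = \frac{P + z}{-11 + z}$ ($F{\left(P,z \right)} = \frac{P + \left(z - 0\right)}{z - 11} = \frac{P + \left(z + 0\right)}{-11 + z} = \frac{P + z}{-11 + z}$)
$- 13 F{\left(-10,-12 \right)} W = - 13 \frac{-10 - 12}{-11 - 12} \cdot 41 = - 13 \frac{1}{-23} \left(-22\right) 41 = - 13 \left(\left(- \frac{1}{23}\right) \left(-22\right)\right) 41 = \left(-13\right) \frac{22}{23} \cdot 41 = \left(- \frac{286}{23}\right) 41 = - \frac{11726}{23}$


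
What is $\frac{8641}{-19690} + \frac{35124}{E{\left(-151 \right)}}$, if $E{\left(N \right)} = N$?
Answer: $- \frac{692896351}{2973190} \approx -233.05$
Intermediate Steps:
$\frac{8641}{-19690} + \frac{35124}{E{\left(-151 \right)}} = \frac{8641}{-19690} + \frac{35124}{-151} = 8641 \left(- \frac{1}{19690}\right) + 35124 \left(- \frac{1}{151}\right) = - \frac{8641}{19690} - \frac{35124}{151} = - \frac{692896351}{2973190}$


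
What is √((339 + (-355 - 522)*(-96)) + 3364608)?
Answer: √3449139 ≈ 1857.2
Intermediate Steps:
√((339 + (-355 - 522)*(-96)) + 3364608) = √((339 - 877*(-96)) + 3364608) = √((339 + 84192) + 3364608) = √(84531 + 3364608) = √3449139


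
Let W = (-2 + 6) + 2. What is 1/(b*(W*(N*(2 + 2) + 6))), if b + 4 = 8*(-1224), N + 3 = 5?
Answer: -1/822864 ≈ -1.2153e-6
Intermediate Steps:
N = 2 (N = -3 + 5 = 2)
W = 6 (W = 4 + 2 = 6)
b = -9796 (b = -4 + 8*(-1224) = -4 - 9792 = -9796)
1/(b*(W*(N*(2 + 2) + 6))) = 1/(-58776*(2*(2 + 2) + 6)) = 1/(-58776*(2*4 + 6)) = 1/(-58776*(8 + 6)) = 1/(-58776*14) = 1/(-9796*84) = 1/(-822864) = -1/822864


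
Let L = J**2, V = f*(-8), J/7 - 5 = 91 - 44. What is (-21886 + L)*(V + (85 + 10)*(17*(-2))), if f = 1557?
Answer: -1735028460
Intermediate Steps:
J = 364 (J = 35 + 7*(91 - 44) = 35 + 7*47 = 35 + 329 = 364)
V = -12456 (V = 1557*(-8) = -12456)
L = 132496 (L = 364**2 = 132496)
(-21886 + L)*(V + (85 + 10)*(17*(-2))) = (-21886 + 132496)*(-12456 + (85 + 10)*(17*(-2))) = 110610*(-12456 + 95*(-34)) = 110610*(-12456 - 3230) = 110610*(-15686) = -1735028460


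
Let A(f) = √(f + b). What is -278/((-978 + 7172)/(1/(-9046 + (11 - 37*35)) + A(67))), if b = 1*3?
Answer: 139/31992010 - 139*√70/3097 ≈ -0.37551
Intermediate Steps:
b = 3
A(f) = √(3 + f) (A(f) = √(f + 3) = √(3 + f))
-278/((-978 + 7172)/(1/(-9046 + (11 - 37*35)) + A(67))) = -278/((-978 + 7172)/(1/(-9046 + (11 - 37*35)) + √(3 + 67))) = -278/(6194/(1/(-9046 + (11 - 1295)) + √70)) = -278/(6194/(1/(-9046 - 1284) + √70)) = -278/(6194/(1/(-10330) + √70)) = -278/(6194/(-1/10330 + √70)) = (-1/63984020 + √70/6194)*(-278) = 139/31992010 - 139*√70/3097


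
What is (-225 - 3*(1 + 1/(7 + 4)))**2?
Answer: 6305121/121 ≈ 52108.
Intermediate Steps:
(-225 - 3*(1 + 1/(7 + 4)))**2 = (-225 - 3*(1 + 1/11))**2 = (-225 - 3*12/11)**2 = (-225 - 36/11)**2 = (-2511/11)**2 = 6305121/121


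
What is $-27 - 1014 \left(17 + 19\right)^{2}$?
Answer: $-1314171$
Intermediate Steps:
$-27 - 1014 \left(17 + 19\right)^{2} = -27 - 1014 \cdot 36^{2} = -27 - 1314144 = -1314171$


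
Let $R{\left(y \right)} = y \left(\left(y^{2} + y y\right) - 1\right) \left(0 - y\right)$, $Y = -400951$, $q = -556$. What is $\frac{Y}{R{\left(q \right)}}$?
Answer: $\frac{400951}{191129823856} \approx 2.0978 \cdot 10^{-6}$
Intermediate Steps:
$R{\left(y \right)} = - y^{2} \left(-1 + 2 y^{2}\right)$ ($R{\left(y \right)} = y \left(\left(y^{2} + y^{2}\right) - 1\right) \left(- y\right) = y \left(2 y^{2} - 1\right) \left(- y\right) = y \left(-1 + 2 y^{2}\right) \left(- y\right) = - y^{2} \left(-1 + 2 y^{2}\right)$)
$\frac{Y}{R{\left(q \right)}} = - \frac{400951}{\left(-556\right)^{2} - 2 \left(-556\right)^{4}} = - \frac{400951}{309136 - 191130132992} = - \frac{400951}{-191129823856} = \left(-400951\right) \left(- \frac{1}{191129823856}\right) = \frac{400951}{191129823856}$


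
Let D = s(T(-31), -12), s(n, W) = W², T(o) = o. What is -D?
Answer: -144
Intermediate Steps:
D = 144 (D = (-12)² = 144)
-D = -1*144 = -144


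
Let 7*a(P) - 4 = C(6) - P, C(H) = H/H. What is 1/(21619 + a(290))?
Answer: 7/151048 ≈ 4.6343e-5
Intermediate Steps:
C(H) = 1
a(P) = 5/7 - P/7 (a(P) = 4/7 + (1 - P)/7 = 4/7 + (⅐ - P/7) = 5/7 - P/7)
1/(21619 + a(290)) = 1/(21619 + (5/7 - ⅐*290)) = 1/(21619 + (5/7 - 290/7)) = 1/(21619 - 285/7) = 1/(151048/7) = 7/151048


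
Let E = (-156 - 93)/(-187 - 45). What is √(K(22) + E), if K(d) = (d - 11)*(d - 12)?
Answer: √1494602/116 ≈ 10.539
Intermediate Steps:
K(d) = (-12 + d)*(-11 + d) (K(d) = (-11 + d)*(-12 + d) = (-12 + d)*(-11 + d))
E = 249/232 (E = -249/(-232) = -249*(-1/232) = 249/232 ≈ 1.0733)
√(K(22) + E) = √((132 + 22² - 23*22) + 249/232) = √((132 + 484 - 506) + 249/232) = √(110 + 249/232) = √(25769/232) = √1494602/116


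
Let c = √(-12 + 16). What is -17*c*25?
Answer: -850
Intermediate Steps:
c = 2 (c = √4 = 2)
-17*c*25 = -17*2*25 = -34*25 = -850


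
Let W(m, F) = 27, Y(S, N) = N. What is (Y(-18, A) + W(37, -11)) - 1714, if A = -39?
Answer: -1726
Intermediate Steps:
(Y(-18, A) + W(37, -11)) - 1714 = (-39 + 27) - 1714 = -12 - 1714 = -1726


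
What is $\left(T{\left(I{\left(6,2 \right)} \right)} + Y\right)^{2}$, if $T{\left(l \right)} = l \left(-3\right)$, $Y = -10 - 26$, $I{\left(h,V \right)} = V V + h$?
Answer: $4356$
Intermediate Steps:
$I{\left(h,V \right)} = h + V^{2}$ ($I{\left(h,V \right)} = V^{2} + h = h + V^{2}$)
$Y = -36$ ($Y = -10 - 26 = -36$)
$T{\left(l \right)} = - 3 l$
$\left(T{\left(I{\left(6,2 \right)} \right)} + Y\right)^{2} = \left(- 3 \left(6 + 2^{2}\right) - 36\right)^{2} = \left(- 3 \left(6 + 4\right) - 36\right)^{2} = \left(\left(-3\right) 10 - 36\right)^{2} = \left(-30 - 36\right)^{2} = \left(-66\right)^{2} = 4356$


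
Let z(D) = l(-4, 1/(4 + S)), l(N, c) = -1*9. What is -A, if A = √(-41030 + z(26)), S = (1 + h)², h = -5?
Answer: -I*√41039 ≈ -202.58*I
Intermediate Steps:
S = 16 (S = (1 - 5)² = (-4)² = 16)
l(N, c) = -9
z(D) = -9
A = I*√41039 (A = √(-41030 - 9) = √(-41039) = I*√41039 ≈ 202.58*I)
-A = -I*√41039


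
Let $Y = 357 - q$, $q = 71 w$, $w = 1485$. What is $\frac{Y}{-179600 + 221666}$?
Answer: $- \frac{17513}{7011} \approx -2.4979$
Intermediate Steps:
$q = 105435$ ($q = 71 \cdot 1485 = 105435$)
$Y = -105078$ ($Y = 357 - 105435 = -105078$)
$\frac{Y}{-179600 + 221666} = - \frac{105078}{-179600 + 221666} = - \frac{105078}{42066} = \left(-105078\right) \frac{1}{42066} = - \frac{17513}{7011}$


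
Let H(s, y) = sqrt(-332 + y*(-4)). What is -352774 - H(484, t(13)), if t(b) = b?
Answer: -352774 - 8*I*sqrt(6) ≈ -3.5277e+5 - 19.596*I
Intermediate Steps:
H(s, y) = sqrt(-332 - 4*y)
-352774 - H(484, t(13)) = -352774 - 2*sqrt(-83 - 1*13) = -352774 - 2*sqrt(-83 - 13) = -352774 - 2*sqrt(-96) = -352774 - 2*4*I*sqrt(6) = -352774 - 8*I*sqrt(6)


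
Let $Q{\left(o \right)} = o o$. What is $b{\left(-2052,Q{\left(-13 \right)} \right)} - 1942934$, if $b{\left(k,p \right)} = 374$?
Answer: $-1942560$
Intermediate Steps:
$Q{\left(o \right)} = o^{2}$
$b{\left(-2052,Q{\left(-13 \right)} \right)} - 1942934 = 374 - 1942934 = -1942560$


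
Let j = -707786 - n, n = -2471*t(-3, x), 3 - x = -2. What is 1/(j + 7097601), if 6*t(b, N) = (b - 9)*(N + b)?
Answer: 1/6379931 ≈ 1.5674e-7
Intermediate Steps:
x = 5 (x = 3 - 1*(-2) = 3 + 2 = 5)
t(b, N) = (-9 + b)*(N + b)/6 (t(b, N) = ((b - 9)*(N + b))/6 = ((-9 + b)*(N + b))/6 = (-9 + b)*(N + b)/6)
n = 9884 (n = -2471*(-3/2*5 - 3/2*(-3) + (⅙)*(-3)² + (⅙)*5*(-3)) = -2471*(-15/2 + 9/2 + (⅙)*9 - 5/2) = -2471*(-15/2 + 9/2 + 3/2 - 5/2) = -2471*(-4) = 9884)
j = -717670 (j = -707786 - 1*9884 = -707786 - 9884 = -717670)
1/(j + 7097601) = 1/(-717670 + 7097601) = 1/6379931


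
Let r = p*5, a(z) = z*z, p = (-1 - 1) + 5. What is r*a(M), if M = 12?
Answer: 2160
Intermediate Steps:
p = 3 (p = -2 + 5 = 3)
a(z) = z²
r = 15 (r = 3*5 = 15)
r*a(M) = 15*12² = 15*144 = 2160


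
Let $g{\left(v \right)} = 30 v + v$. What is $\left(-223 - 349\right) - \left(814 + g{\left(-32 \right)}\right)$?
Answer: $-394$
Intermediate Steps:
$g{\left(v \right)} = 31 v$
$\left(-223 - 349\right) - \left(814 + g{\left(-32 \right)}\right) = \left(-223 - 349\right) - \left(814 + 31 \left(-32\right)\right) = -572 - -178 = -572 + \left(-814 + 992\right) = -572 + 178 = -394$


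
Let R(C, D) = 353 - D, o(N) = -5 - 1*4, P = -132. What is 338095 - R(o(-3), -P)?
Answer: 337874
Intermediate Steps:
o(N) = -9 (o(N) = -5 - 4 = -9)
338095 - R(o(-3), -P) = 338095 - (353 - (-1)*(-132)) = 338095 - (353 - 1*132) = 338095 - (353 - 132) = 338095 - 1*221 = 338095 - 221 = 337874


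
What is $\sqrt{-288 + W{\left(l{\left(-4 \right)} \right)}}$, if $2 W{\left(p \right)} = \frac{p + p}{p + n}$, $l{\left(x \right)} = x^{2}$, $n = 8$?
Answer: $\frac{i \sqrt{2586}}{3} \approx 16.951 i$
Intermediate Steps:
$W{\left(p \right)} = \frac{p}{8 + p}$ ($W{\left(p \right)} = \frac{\left(p + p\right) \frac{1}{p + 8}}{2} = \frac{2 p \frac{1}{8 + p}}{2} = \frac{p}{8 + p}$)
$\sqrt{-288 + W{\left(l{\left(-4 \right)} \right)}} = \sqrt{-288 + \frac{\left(-4\right)^{2}}{8 + \left(-4\right)^{2}}} = \sqrt{-288 + \frac{16}{8 + 16}} = \sqrt{-288 + \frac{16}{24}} = \sqrt{-288 + 16 \cdot \frac{1}{24}} = \sqrt{-288 + \frac{2}{3}} = \sqrt{- \frac{862}{3}} = \frac{i \sqrt{2586}}{3}$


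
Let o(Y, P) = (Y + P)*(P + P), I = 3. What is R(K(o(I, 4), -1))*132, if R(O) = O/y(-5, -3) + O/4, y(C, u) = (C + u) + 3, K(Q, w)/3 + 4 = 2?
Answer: -198/5 ≈ -39.600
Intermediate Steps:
o(Y, P) = 2*P*(P + Y) (o(Y, P) = (P + Y)*(2*P) = 2*P*(P + Y))
K(Q, w) = -6 (K(Q, w) = -12 + 3*2 = -12 + 6 = -6)
y(C, u) = 3 + C + u
R(O) = O/20 (R(O) = O/(3 - 5 - 3) + O/4 = O/(-5) + O*(¼) = O*(-⅕) + O/4 = -O/5 + O/4 = O/20)
R(K(o(I, 4), -1))*132 = ((1/20)*(-6))*132 = -3/10*132 = -198/5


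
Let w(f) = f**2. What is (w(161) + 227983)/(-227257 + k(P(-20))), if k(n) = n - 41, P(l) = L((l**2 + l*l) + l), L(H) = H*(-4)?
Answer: -126952/115209 ≈ -1.1019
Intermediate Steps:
L(H) = -4*H
P(l) = -8*l**2 - 4*l (P(l) = -4*((l**2 + l*l) + l) = -4*((l**2 + l**2) + l) = -4*(2*l**2 + l) = -4*(l + 2*l**2) = -8*l**2 - 4*l)
k(n) = -41 + n
(w(161) + 227983)/(-227257 + k(P(-20))) = (161**2 + 227983)/(-227257 + (-41 - 4*(-20)*(1 + 2*(-20)))) = (25921 + 227983)/(-227257 + (-41 - 4*(-20)*(1 - 40))) = 253904/(-227257 + (-41 - 4*(-20)*(-39))) = 253904/(-227257 + (-41 - 3120)) = 253904/(-227257 - 3161) = 253904/(-230418) = 253904*(-1/230418) = -126952/115209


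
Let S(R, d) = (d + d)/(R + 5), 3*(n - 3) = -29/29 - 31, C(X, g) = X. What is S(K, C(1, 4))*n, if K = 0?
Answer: -46/15 ≈ -3.0667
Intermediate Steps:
n = -23/3 (n = 3 + (-29/29 - 31)/3 = 3 + (-29*1/29 - 31)/3 = 3 + (-1 - 31)/3 = 3 + (1/3)*(-32) = 3 - 32/3 = -23/3 ≈ -7.6667)
S(R, d) = 2*d/(5 + R) (S(R, d) = (2*d)/(5 + R) = 2*d/(5 + R))
S(K, C(1, 4))*n = (2*1/(5 + 0))*(-23/3) = (2*1/5)*(-23/3) = (2*1*(1/5))*(-23/3) = (2/5)*(-23/3) = -46/15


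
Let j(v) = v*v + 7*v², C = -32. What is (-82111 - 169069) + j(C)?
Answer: -242988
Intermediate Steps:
j(v) = 8*v² (j(v) = v² + 7*v² = 8*v²)
(-82111 - 169069) + j(C) = (-82111 - 169069) + 8*(-32)² = -251180 + 8*1024 = -251180 + 8192 = -242988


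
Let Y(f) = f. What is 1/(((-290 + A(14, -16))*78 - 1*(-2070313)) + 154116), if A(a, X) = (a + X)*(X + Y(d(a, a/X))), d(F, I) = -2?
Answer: 1/2204617 ≈ 4.5359e-7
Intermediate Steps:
A(a, X) = (-2 + X)*(X + a) (A(a, X) = (a + X)*(X - 2) = (X + a)*(-2 + X) = (-2 + X)*(X + a))
1/(((-290 + A(14, -16))*78 - 1*(-2070313)) + 154116) = 1/(((-290 + ((-16)**2 - 2*(-16) - 2*14 - 16*14))*78 - 1*(-2070313)) + 154116) = 1/(((-290 + (256 + 32 - 28 - 224))*78 + 2070313) + 154116) = 1/(((-290 + 36)*78 + 2070313) + 154116) = 1/((-254*78 + 2070313) + 154116) = 1/((-19812 + 2070313) + 154116) = 1/(2050501 + 154116) = 1/2204617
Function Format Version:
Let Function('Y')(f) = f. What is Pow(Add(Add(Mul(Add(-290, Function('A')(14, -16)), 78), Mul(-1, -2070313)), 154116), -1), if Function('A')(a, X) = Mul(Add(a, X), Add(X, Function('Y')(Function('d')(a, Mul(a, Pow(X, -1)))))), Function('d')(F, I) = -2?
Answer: Rational(1, 2204617) ≈ 4.5359e-7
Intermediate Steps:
Function('A')(a, X) = Mul(Add(-2, X), Add(X, a)) (Function('A')(a, X) = Mul(Add(a, X), Add(X, -2)) = Mul(Add(X, a), Add(-2, X)) = Mul(Add(-2, X), Add(X, a)))
Pow(Add(Add(Mul(Add(-290, Function('A')(14, -16)), 78), Mul(-1, -2070313)), 154116), -1) = Pow(Add(Add(Mul(Add(-290, Add(Pow(-16, 2), Mul(-2, -16), Mul(-2, 14), Mul(-16, 14))), 78), Mul(-1, -2070313)), 154116), -1) = Pow(Add(Add(Mul(Add(-290, Add(256, 32, -28, -224)), 78), 2070313), 154116), -1) = Pow(Add(Add(Mul(Add(-290, 36), 78), 2070313), 154116), -1) = Pow(Add(Add(Mul(-254, 78), 2070313), 154116), -1) = Pow(Add(Add(-19812, 2070313), 154116), -1) = Pow(Add(2050501, 154116), -1) = Pow(2204617, -1) = Rational(1, 2204617)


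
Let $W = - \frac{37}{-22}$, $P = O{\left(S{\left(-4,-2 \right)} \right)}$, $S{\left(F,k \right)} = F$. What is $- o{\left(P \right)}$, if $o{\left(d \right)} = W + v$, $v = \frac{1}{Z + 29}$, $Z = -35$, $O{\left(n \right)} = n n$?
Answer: $- \frac{50}{33} \approx -1.5152$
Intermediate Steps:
$O{\left(n \right)} = n^{2}$
$P = 16$ ($P = \left(-4\right)^{2} = 16$)
$v = - \frac{1}{6}$ ($v = \frac{1}{-35 + 29} = \frac{1}{-6} = - \frac{1}{6} \approx -0.16667$)
$W = \frac{37}{22}$ ($W = \left(-37\right) \left(- \frac{1}{22}\right) = \frac{37}{22} \approx 1.6818$)
$o{\left(d \right)} = \frac{50}{33}$ ($o{\left(d \right)} = \frac{37}{22} - \frac{1}{6} = \frac{50}{33}$)
$- o{\left(P \right)} = \left(-1\right) \frac{50}{33} = - \frac{50}{33}$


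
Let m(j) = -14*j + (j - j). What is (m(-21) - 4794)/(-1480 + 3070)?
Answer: -150/53 ≈ -2.8302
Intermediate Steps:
m(j) = -14*j (m(j) = -14*j + 0 = -14*j)
(m(-21) - 4794)/(-1480 + 3070) = (-14*(-21) - 4794)/(-1480 + 3070) = (294 - 4794)/1590 = -4500*1/1590 = -150/53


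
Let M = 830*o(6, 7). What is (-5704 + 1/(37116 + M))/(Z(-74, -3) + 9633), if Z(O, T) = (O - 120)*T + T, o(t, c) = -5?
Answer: -188038063/336648792 ≈ -0.55856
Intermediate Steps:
M = -4150 (M = 830*(-5) = -4150)
Z(O, T) = T + T*(-120 + O) (Z(O, T) = (-120 + O)*T + T = T*(-120 + O) + T = T + T*(-120 + O))
(-5704 + 1/(37116 + M))/(Z(-74, -3) + 9633) = (-5704 + 1/(37116 - 4150))/(-3*(-119 - 74) + 9633) = (-5704 + 1/32966)/(-3*(-193) + 9633) = (-5704 + 1/32966)/(579 + 9633) = -188038063/32966/10212 = -188038063/32966*1/10212 = -188038063/336648792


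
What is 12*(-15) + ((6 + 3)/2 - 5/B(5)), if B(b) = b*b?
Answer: -1757/10 ≈ -175.70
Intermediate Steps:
B(b) = b²
12*(-15) + ((6 + 3)/2 - 5/B(5)) = 12*(-15) + ((6 + 3)/2 - 5/(5²)) = -180 + (9*(½) - 5/25) = -180 + (9/2 - 5*1/25) = -180 + (9/2 - ⅕) = -180 + 43/10 = -1757/10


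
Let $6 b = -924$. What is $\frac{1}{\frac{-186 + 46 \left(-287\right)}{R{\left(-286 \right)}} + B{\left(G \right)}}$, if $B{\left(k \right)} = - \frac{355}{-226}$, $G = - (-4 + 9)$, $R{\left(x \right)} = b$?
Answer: $\frac{17402}{1540179} \approx 0.011299$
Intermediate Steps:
$b = -154$ ($b = \frac{1}{6} \left(-924\right) = -154$)
$R{\left(x \right)} = -154$
$G = -5$ ($G = \left(-1\right) 5 = -5$)
$B{\left(k \right)} = \frac{355}{226}$ ($B{\left(k \right)} = \left(-355\right) \left(- \frac{1}{226}\right) = \frac{355}{226}$)
$\frac{1}{\frac{-186 + 46 \left(-287\right)}{R{\left(-286 \right)}} + B{\left(G \right)}} = \frac{1}{\frac{-186 + 46 \left(-287\right)}{-154} + \frac{355}{226}} = \frac{1}{\left(-186 - 13202\right) \left(- \frac{1}{154}\right) + \frac{355}{226}} = \frac{1}{\left(-13388\right) \left(- \frac{1}{154}\right) + \frac{355}{226}} = \frac{1}{\frac{6694}{77} + \frac{355}{226}} = \frac{1}{\frac{1540179}{17402}} = \frac{17402}{1540179}$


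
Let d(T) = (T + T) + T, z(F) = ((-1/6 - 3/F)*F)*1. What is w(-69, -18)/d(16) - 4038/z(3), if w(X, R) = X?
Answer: 129055/112 ≈ 1152.3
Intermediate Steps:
z(F) = F*(-⅙ - 3/F) (z(F) = ((-1*⅙ - 3/F)*F)*1 = ((-⅙ - 3/F)*F)*1 = (F*(-⅙ - 3/F))*1 = F*(-⅙ - 3/F))
d(T) = 3*T (d(T) = 2*T + T = 3*T)
w(-69, -18)/d(16) - 4038/z(3) = -69/(3*16) - 4038/(-3 - ⅙*3) = -69/48 - 4038/(-3 - ½) = -69*1/48 - 4038/(-7/2) = -23/16 - 4038*(-2/7) = -23/16 + 8076/7 = 129055/112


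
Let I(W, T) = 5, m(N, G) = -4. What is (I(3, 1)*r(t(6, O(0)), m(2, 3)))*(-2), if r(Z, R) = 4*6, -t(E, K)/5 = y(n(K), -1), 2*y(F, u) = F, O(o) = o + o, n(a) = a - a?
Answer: -240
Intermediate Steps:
n(a) = 0
O(o) = 2*o
y(F, u) = F/2
t(E, K) = 0 (t(E, K) = -5*0/2 = -5*0 = 0)
r(Z, R) = 24
(I(3, 1)*r(t(6, O(0)), m(2, 3)))*(-2) = (5*24)*(-2) = 120*(-2) = -240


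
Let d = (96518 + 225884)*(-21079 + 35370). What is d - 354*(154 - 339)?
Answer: 4607512472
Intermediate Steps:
d = 4607446982 (d = 322402*14291 = 4607446982)
d - 354*(154 - 339) = 4607446982 - 354*(154 - 339) = 4607446982 - 354*(-185) = 4607446982 + 65490 = 4607512472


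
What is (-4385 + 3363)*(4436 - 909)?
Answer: -3604594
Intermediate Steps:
(-4385 + 3363)*(4436 - 909) = -1022*3527 = -3604594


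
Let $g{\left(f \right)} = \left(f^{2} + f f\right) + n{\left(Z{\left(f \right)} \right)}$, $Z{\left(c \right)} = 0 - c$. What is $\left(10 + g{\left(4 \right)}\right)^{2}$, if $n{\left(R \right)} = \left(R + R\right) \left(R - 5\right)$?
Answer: $12996$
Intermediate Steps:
$Z{\left(c \right)} = - c$
$n{\left(R \right)} = 2 R \left(-5 + R\right)$
$g{\left(f \right)} = 2 f^{2} - 2 f \left(-5 - f\right)$ ($g{\left(f \right)} = \left(f^{2} + f f\right) + 2 \left(- f\right) \left(-5 - f\right) = \left(f^{2} + f^{2}\right) - 2 f \left(-5 - f\right) = 2 f^{2} - 2 f \left(-5 - f\right)$)
$\left(10 + g{\left(4 \right)}\right)^{2} = \left(10 + 2 \cdot 4 \left(5 + 2 \cdot 4\right)\right)^{2} = \left(10 + 2 \cdot 4 \left(5 + 8\right)\right)^{2} = \left(10 + 2 \cdot 4 \cdot 13\right)^{2} = \left(10 + 104\right)^{2} = 114^{2} = 12996$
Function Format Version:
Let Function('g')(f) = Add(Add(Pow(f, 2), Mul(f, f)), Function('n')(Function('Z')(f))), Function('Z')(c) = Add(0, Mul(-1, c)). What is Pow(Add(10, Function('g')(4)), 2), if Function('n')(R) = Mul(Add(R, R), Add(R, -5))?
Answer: 12996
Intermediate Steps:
Function('Z')(c) = Mul(-1, c)
Function('n')(R) = Mul(2, R, Add(-5, R)) (Function('n')(R) = Mul(Mul(2, R), Add(-5, R)) = Mul(2, R, Add(-5, R)))
Function('g')(f) = Add(Mul(2, Pow(f, 2)), Mul(-2, f, Add(-5, Mul(-1, f)))) (Function('g')(f) = Add(Add(Pow(f, 2), Mul(f, f)), Mul(2, Mul(-1, f), Add(-5, Mul(-1, f)))) = Add(Add(Pow(f, 2), Pow(f, 2)), Mul(-2, f, Add(-5, Mul(-1, f)))) = Add(Mul(2, Pow(f, 2)), Mul(-2, f, Add(-5, Mul(-1, f)))))
Pow(Add(10, Function('g')(4)), 2) = Pow(Add(10, Mul(2, 4, Add(5, Mul(2, 4)))), 2) = Pow(Add(10, Mul(2, 4, Add(5, 8))), 2) = Pow(Add(10, Mul(2, 4, 13)), 2) = Pow(Add(10, 104), 2) = Pow(114, 2) = 12996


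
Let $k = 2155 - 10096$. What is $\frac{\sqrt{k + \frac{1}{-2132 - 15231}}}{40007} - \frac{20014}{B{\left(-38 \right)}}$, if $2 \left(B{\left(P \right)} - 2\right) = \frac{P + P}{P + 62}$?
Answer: $- \frac{240168}{5} + \frac{4 i \sqrt{149625201062}}{694641541} \approx -48034.0 + 0.0022274 i$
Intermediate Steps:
$B{\left(P \right)} = 2 + \frac{P}{62 + P}$ ($B{\left(P \right)} = 2 + \frac{\left(P + P\right) \frac{1}{P + 62}}{2} = 2 + \frac{2 P \frac{1}{62 + P}}{2} = 2 + \frac{P}{62 + P}$)
$k = -7941$ ($k = 2155 - 10096 = -7941$)
$\frac{\sqrt{k + \frac{1}{-2132 - 15231}}}{40007} - \frac{20014}{B{\left(-38 \right)}} = \frac{\sqrt{-7941 + \frac{1}{-2132 - 15231}}}{40007} - \frac{20014}{\frac{1}{62 - 38} \left(124 + 3 \left(-38\right)\right)} = \sqrt{-7941 + \frac{1}{-17363}} \cdot \frac{1}{40007} - \frac{20014}{\frac{1}{24} \left(124 - 114\right)} = \sqrt{-7941 - \frac{1}{17363}} \cdot \frac{1}{40007} - \frac{20014}{\frac{1}{24} \cdot 10} = \sqrt{- \frac{137879584}{17363}} \cdot \frac{1}{40007} - \frac{20014}{\frac{5}{12}} = \frac{4 i \sqrt{149625201062}}{17363} \cdot \frac{1}{40007} - \frac{240168}{5} = \frac{4 i \sqrt{149625201062}}{694641541} - \frac{240168}{5} = - \frac{240168}{5} + \frac{4 i \sqrt{149625201062}}{694641541}$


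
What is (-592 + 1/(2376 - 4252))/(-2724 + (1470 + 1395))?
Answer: -1110593/264516 ≈ -4.1986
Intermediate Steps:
(-592 + 1/(2376 - 4252))/(-2724 + (1470 + 1395)) = (-592 + 1/(-1876))/(-2724 + 2865) = (-592 - 1/1876)/141 = -1110593/1876*1/141 = -1110593/264516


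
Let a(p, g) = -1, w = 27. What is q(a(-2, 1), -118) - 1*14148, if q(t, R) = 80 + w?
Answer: -14041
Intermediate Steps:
q(t, R) = 107 (q(t, R) = 80 + 27 = 107)
q(a(-2, 1), -118) - 1*14148 = 107 - 1*14148 = 107 - 14148 = -14041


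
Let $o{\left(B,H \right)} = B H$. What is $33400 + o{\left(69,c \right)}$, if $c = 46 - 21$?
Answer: $35125$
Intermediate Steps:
$c = 25$
$33400 + o{\left(69,c \right)} = 33400 + 69 \cdot 25 = 33400 + 1725 = 35125$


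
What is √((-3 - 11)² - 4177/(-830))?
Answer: √138491310/830 ≈ 14.179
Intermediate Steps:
√((-3 - 11)² - 4177/(-830)) = √((-14)² - 4177*(-1/830)) = √(196 + 4177/830) = √(166857/830) = √138491310/830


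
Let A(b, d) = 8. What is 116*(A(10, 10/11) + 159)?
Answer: 19372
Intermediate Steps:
116*(A(10, 10/11) + 159) = 116*(8 + 159) = 116*167 = 19372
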